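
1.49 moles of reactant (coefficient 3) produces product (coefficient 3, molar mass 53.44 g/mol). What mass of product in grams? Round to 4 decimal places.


Use the coefficient ratio to convert reactant moles to product moles, then multiply by the product's molar mass.
moles_P = moles_R * (coeff_P / coeff_R) = 1.49 * (3/3) = 1.49
mass_P = moles_P * M_P = 1.49 * 53.44
mass_P = 79.6256 g, rounded to 4 dp:

79.6256 g


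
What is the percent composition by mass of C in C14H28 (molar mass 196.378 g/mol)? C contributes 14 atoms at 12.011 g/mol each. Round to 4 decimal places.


pct = 100 * (n_elem * M_elem) / M_total
mass_contribution = 14 * 12.011 = 168.154 g/mol
pct = 100 * 168.154 / 196.378
pct = 85.62771797 %, rounded to 4 dp:

85.6277 %


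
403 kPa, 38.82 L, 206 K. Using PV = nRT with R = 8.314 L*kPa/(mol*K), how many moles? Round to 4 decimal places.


PV = nRT, solve for n = PV / (RT).
PV = 403 * 38.82 = 15644.46
RT = 8.314 * 206 = 1712.684
n = 15644.46 / 1712.684
n = 9.13446964 mol, rounded to 4 dp:

9.1345 mol


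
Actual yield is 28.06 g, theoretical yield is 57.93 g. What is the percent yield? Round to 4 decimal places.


% yield = 100 * actual / theoretical
% yield = 100 * 28.06 / 57.93
% yield = 48.43776972 %, rounded to 4 dp:

48.4378 %


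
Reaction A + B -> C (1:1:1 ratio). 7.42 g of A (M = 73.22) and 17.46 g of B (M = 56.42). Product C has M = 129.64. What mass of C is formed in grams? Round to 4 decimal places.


Find moles of each reactant; the smaller value is the limiting reagent in a 1:1:1 reaction, so moles_C equals moles of the limiter.
n_A = mass_A / M_A = 7.42 / 73.22 = 0.101338 mol
n_B = mass_B / M_B = 17.46 / 56.42 = 0.309465 mol
Limiting reagent: A (smaller), n_limiting = 0.101338 mol
mass_C = n_limiting * M_C = 0.101338 * 129.64
mass_C = 13.13745832 g, rounded to 4 dp:

13.1375 g


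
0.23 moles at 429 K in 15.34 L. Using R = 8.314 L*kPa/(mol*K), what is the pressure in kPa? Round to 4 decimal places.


PV = nRT, solve for P = nRT / V.
nRT = 0.23 * 8.314 * 429 = 820.3424
P = 820.3424 / 15.34
P = 53.47734029 kPa, rounded to 4 dp:

53.4773 kPa


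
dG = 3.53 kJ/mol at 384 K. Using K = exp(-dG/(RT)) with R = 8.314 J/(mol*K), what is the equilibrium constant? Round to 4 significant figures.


dG is in kJ/mol; multiply by 1000 to match R in J/(mol*K).
RT = 8.314 * 384 = 3192.576 J/mol
exponent = -dG*1000 / (RT) = -(3.53*1000) / 3192.576 = -1.1056902
K = exp(-1.1056902)
K = 0.33098236, rounded to 4 significant figures:

0.3310


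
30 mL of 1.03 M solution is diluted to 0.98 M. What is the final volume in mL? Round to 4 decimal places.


Dilution: M1*V1 = M2*V2, solve for V2.
V2 = M1*V1 / M2
V2 = 1.03 * 30 / 0.98
V2 = 30.9 / 0.98
V2 = 31.53061224 mL, rounded to 4 dp:

31.5306 mL


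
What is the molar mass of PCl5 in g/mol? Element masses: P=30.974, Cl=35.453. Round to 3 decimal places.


M = sum(count * atomic_mass) over atoms.
M = 1*30.974 + 5*35.453
M = 30.974 + 177.265
M = 208.239 g/mol, rounded to 3 dp:

208.239 g/mol


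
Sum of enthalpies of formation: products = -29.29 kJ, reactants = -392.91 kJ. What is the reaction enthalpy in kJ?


dH_rxn = sum(dH_f products) - sum(dH_f reactants)
dH_rxn = -29.29 - (-392.91)
dH_rxn = 363.62 kJ:

363.62 kJ


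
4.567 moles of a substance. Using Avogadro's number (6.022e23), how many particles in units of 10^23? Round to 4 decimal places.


N = n * NA, then divide by 1e23 for the requested units.
N / 1e23 = n * 6.022
N / 1e23 = 4.567 * 6.022
N / 1e23 = 27.502474, rounded to 4 dp:

27.5025


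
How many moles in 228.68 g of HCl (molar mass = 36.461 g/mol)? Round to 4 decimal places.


n = mass / M
n = 228.68 / 36.461
n = 6.27190697 mol, rounded to 4 dp:

6.2719 mol


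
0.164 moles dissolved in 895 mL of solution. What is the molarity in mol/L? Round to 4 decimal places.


Convert volume to liters: V_L = V_mL / 1000.
V_L = 895 / 1000 = 0.895 L
M = n / V_L = 0.164 / 0.895
M = 0.18324022 mol/L, rounded to 4 dp:

0.1832 mol/L


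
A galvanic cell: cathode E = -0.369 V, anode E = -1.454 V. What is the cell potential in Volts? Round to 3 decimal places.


Standard cell potential: E_cell = E_cathode - E_anode.
E_cell = -0.369 - (-1.454)
E_cell = 1.085 V, rounded to 3 dp:

1.085 V


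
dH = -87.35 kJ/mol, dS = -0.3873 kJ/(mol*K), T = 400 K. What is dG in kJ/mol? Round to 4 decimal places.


Gibbs: dG = dH - T*dS (consistent units, dS already in kJ/(mol*K)).
T*dS = 400 * -0.3873 = -154.92
dG = -87.35 - (-154.92)
dG = 67.57 kJ/mol, rounded to 4 dp:

67.5700 kJ/mol


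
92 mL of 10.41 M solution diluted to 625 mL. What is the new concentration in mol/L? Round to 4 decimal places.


Dilution: M1*V1 = M2*V2, solve for M2.
M2 = M1*V1 / V2
M2 = 10.41 * 92 / 625
M2 = 957.72 / 625
M2 = 1.532352 mol/L, rounded to 4 dp:

1.5324 mol/L


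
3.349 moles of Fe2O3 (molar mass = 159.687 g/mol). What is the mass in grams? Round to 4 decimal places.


mass = n * M
mass = 3.349 * 159.687
mass = 534.791763 g, rounded to 4 dp:

534.7918 g


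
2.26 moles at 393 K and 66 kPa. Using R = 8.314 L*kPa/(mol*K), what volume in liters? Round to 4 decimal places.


PV = nRT, solve for V = nRT / P.
nRT = 2.26 * 8.314 * 393 = 7384.3285
V = 7384.3285 / 66
V = 111.88376515 L, rounded to 4 dp:

111.8838 L


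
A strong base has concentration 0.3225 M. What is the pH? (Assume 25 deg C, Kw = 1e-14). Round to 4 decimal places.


A strong base dissociates completely, so [OH-] equals the given concentration.
pOH = -log10([OH-]) = -log10(0.3225) = 0.49147
pH = 14 - pOH = 14 - 0.49147
pH = 13.50853, rounded to 4 dp:

13.5085


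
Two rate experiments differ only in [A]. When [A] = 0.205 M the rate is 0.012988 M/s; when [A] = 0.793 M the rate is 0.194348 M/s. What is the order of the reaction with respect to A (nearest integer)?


Rate is proportional to [A]^n, so rate2/rate1 = ([A]2/[A]1)^n. Take logs to solve for n.
rate2/rate1 = 0.194348 / 0.012988 = 14.9637
[A]2/[A]1 = 0.793 / 0.205 = 3.8683
n = ln(14.9637) / ln(3.8683) = 2.0
Nearest integer order:

2


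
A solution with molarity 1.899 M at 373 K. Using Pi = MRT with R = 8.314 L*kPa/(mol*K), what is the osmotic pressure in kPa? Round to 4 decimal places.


Osmotic pressure (van't Hoff): Pi = M*R*T.
RT = 8.314 * 373 = 3101.122
Pi = 1.899 * 3101.122
Pi = 5889.030678 kPa, rounded to 4 dp:

5889.0307 kPa


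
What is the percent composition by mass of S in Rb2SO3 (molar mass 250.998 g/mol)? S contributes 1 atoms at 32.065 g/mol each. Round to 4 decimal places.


pct = 100 * (n_elem * M_elem) / M_total
mass_contribution = 1 * 32.065 = 32.065 g/mol
pct = 100 * 32.065 / 250.998
pct = 12.77500219 %, rounded to 4 dp:

12.7750 %


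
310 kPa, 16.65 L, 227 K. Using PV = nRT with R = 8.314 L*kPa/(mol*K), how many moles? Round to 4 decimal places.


PV = nRT, solve for n = PV / (RT).
PV = 310 * 16.65 = 5161.5
RT = 8.314 * 227 = 1887.278
n = 5161.5 / 1887.278
n = 2.7348912 mol, rounded to 4 dp:

2.7349 mol


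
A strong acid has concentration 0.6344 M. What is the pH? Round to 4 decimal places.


A strong acid dissociates completely, so [H+] equals the given concentration.
pH = -log10([H+]) = -log10(0.6344)
pH = 0.19763683, rounded to 4 dp:

0.1976


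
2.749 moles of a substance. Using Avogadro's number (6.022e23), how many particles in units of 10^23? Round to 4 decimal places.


N = n * NA, then divide by 1e23 for the requested units.
N / 1e23 = n * 6.022
N / 1e23 = 2.749 * 6.022
N / 1e23 = 16.554478, rounded to 4 dp:

16.5545


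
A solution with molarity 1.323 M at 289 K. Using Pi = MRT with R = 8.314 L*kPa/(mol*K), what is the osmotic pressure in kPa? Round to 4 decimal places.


Osmotic pressure (van't Hoff): Pi = M*R*T.
RT = 8.314 * 289 = 2402.746
Pi = 1.323 * 2402.746
Pi = 3178.832958 kPa, rounded to 4 dp:

3178.8330 kPa


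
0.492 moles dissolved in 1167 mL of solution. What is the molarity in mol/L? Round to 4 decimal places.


Convert volume to liters: V_L = V_mL / 1000.
V_L = 1167 / 1000 = 1.167 L
M = n / V_L = 0.492 / 1.167
M = 0.42159383 mol/L, rounded to 4 dp:

0.4216 mol/L


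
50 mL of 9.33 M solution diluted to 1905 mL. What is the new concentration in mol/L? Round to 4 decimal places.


Dilution: M1*V1 = M2*V2, solve for M2.
M2 = M1*V1 / V2
M2 = 9.33 * 50 / 1905
M2 = 466.5 / 1905
M2 = 0.24488189 mol/L, rounded to 4 dp:

0.2449 mol/L


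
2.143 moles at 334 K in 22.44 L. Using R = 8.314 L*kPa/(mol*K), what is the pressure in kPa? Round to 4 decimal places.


PV = nRT, solve for P = nRT / V.
nRT = 2.143 * 8.314 * 334 = 5950.8453
P = 5950.8453 / 22.44
P = 265.18918449 kPa, rounded to 4 dp:

265.1892 kPa


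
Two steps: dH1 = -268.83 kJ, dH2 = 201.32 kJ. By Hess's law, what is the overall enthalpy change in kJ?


Hess's law: enthalpy is a state function, so add the step enthalpies.
dH_total = dH1 + dH2 = -268.83 + (201.32)
dH_total = -67.51 kJ:

-67.51 kJ


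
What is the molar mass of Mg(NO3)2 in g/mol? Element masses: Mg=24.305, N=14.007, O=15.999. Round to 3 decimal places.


M = sum(count * atomic_mass) over atoms.
M = 1*24.305 + 2*14.007 + 6*15.999
M = 24.305 + 28.014 + 95.994
M = 148.313 g/mol, rounded to 3 dp:

148.313 g/mol


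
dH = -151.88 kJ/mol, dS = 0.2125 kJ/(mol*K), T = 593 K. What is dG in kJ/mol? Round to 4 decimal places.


Gibbs: dG = dH - T*dS (consistent units, dS already in kJ/(mol*K)).
T*dS = 593 * 0.2125 = 126.0125
dG = -151.88 - (126.0125)
dG = -277.8925 kJ/mol, rounded to 4 dp:

-277.8925 kJ/mol


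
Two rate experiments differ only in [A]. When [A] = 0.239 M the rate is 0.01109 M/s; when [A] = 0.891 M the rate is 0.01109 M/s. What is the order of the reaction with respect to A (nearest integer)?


Rate is proportional to [A]^n, so rate2/rate1 = ([A]2/[A]1)^n. Take logs to solve for n.
rate2/rate1 = 0.01109 / 0.01109 = 1.0
[A]2/[A]1 = 0.891 / 0.239 = 3.728
n = ln(1.0) / ln(3.728) = 0.0
Nearest integer order:

0


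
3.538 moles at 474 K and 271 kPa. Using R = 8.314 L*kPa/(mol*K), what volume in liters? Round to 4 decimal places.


PV = nRT, solve for V = nRT / P.
nRT = 3.538 * 8.314 * 474 = 13942.6778
V = 13942.6778 / 271
V = 51.44899557 L, rounded to 4 dp:

51.4490 L


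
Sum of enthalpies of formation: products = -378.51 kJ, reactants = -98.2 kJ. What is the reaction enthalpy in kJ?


dH_rxn = sum(dH_f products) - sum(dH_f reactants)
dH_rxn = -378.51 - (-98.2)
dH_rxn = -280.31 kJ:

-280.31 kJ


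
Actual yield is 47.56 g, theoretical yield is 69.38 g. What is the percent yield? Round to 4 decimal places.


% yield = 100 * actual / theoretical
% yield = 100 * 47.56 / 69.38
% yield = 68.55001441 %, rounded to 4 dp:

68.5500 %


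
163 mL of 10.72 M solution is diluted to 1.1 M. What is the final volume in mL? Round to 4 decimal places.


Dilution: M1*V1 = M2*V2, solve for V2.
V2 = M1*V1 / M2
V2 = 10.72 * 163 / 1.1
V2 = 1747.36 / 1.1
V2 = 1588.50909091 mL, rounded to 4 dp:

1588.5091 mL


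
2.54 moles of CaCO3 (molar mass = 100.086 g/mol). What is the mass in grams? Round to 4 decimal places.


mass = n * M
mass = 2.54 * 100.086
mass = 254.21844 g, rounded to 4 dp:

254.2184 g


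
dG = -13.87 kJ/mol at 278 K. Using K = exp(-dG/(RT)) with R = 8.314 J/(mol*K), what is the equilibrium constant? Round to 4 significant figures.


dG is in kJ/mol; multiply by 1000 to match R in J/(mol*K).
RT = 8.314 * 278 = 2311.292 J/mol
exponent = -dG*1000 / (RT) = -(-13.87*1000) / 2311.292 = 6.00097262
K = exp(6.00097262)
K = 403.82137, rounded to 4 significant figures:

403.8


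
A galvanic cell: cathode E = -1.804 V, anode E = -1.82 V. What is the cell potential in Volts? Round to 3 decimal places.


Standard cell potential: E_cell = E_cathode - E_anode.
E_cell = -1.804 - (-1.82)
E_cell = 0.016 V, rounded to 3 dp:

0.016 V


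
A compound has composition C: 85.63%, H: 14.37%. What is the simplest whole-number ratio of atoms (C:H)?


Assume 100 g of compound, divide each mass% by atomic mass to get moles, then normalize by the smallest to get a raw atom ratio.
Moles per 100 g: C: 85.63/12.011 = 7.1293, H: 14.37/1.008 = 14.256
Raw ratio (divide by min = 7.1293): C: 1.0, H: 2.0
Multiply by 1 to clear fractions: C: 1.0 ~= 1, H: 2.0 ~= 2
Reduce by GCD to get the simplest whole-number ratio:

1:2


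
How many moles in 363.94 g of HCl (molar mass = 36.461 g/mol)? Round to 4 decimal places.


n = mass / M
n = 363.94 / 36.461
n = 9.9816242 mol, rounded to 4 dp:

9.9816 mol


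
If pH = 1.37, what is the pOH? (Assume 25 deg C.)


At 25 deg C, pH + pOH = 14.
pOH = 14 - pH = 14 - 1.37
pOH = 12.63:

12.63


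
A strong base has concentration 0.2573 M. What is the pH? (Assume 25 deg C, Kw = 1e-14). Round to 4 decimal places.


A strong base dissociates completely, so [OH-] equals the given concentration.
pOH = -log10([OH-]) = -log10(0.2573) = 0.58956
pH = 14 - pOH = 14 - 0.58956
pH = 13.41044, rounded to 4 dp:

13.4104


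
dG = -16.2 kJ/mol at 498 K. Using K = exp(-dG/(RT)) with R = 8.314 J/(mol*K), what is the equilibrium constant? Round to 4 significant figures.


dG is in kJ/mol; multiply by 1000 to match R in J/(mol*K).
RT = 8.314 * 498 = 4140.372 J/mol
exponent = -dG*1000 / (RT) = -(-16.2*1000) / 4140.372 = 3.9126919
K = exp(3.9126919)
K = 50.033456, rounded to 4 significant figures:

50.03


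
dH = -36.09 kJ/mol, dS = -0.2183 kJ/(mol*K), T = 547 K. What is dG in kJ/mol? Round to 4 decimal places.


Gibbs: dG = dH - T*dS (consistent units, dS already in kJ/(mol*K)).
T*dS = 547 * -0.2183 = -119.4101
dG = -36.09 - (-119.4101)
dG = 83.3201 kJ/mol, rounded to 4 dp:

83.3201 kJ/mol


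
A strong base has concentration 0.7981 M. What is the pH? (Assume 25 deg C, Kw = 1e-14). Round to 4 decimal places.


A strong base dissociates completely, so [OH-] equals the given concentration.
pOH = -log10([OH-]) = -log10(0.7981) = 0.097943
pH = 14 - pOH = 14 - 0.097943
pH = 13.902057, rounded to 4 dp:

13.9021


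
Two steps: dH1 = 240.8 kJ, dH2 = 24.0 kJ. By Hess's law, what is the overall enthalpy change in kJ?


Hess's law: enthalpy is a state function, so add the step enthalpies.
dH_total = dH1 + dH2 = 240.8 + (24.0)
dH_total = 264.8 kJ:

264.80 kJ


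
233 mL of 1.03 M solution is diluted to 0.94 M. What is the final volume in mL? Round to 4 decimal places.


Dilution: M1*V1 = M2*V2, solve for V2.
V2 = M1*V1 / M2
V2 = 1.03 * 233 / 0.94
V2 = 239.99 / 0.94
V2 = 255.30851064 mL, rounded to 4 dp:

255.3085 mL


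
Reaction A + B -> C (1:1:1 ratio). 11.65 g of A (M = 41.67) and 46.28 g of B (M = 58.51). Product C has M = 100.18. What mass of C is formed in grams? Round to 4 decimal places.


Find moles of each reactant; the smaller value is the limiting reagent in a 1:1:1 reaction, so moles_C equals moles of the limiter.
n_A = mass_A / M_A = 11.65 / 41.67 = 0.279578 mol
n_B = mass_B / M_B = 46.28 / 58.51 = 0.790976 mol
Limiting reagent: A (smaller), n_limiting = 0.279578 mol
mass_C = n_limiting * M_C = 0.279578 * 100.18
mass_C = 28.00812404 g, rounded to 4 dp:

28.0081 g


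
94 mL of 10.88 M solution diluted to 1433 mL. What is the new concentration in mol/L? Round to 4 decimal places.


Dilution: M1*V1 = M2*V2, solve for M2.
M2 = M1*V1 / V2
M2 = 10.88 * 94 / 1433
M2 = 1022.72 / 1433
M2 = 0.71369156 mol/L, rounded to 4 dp:

0.7137 mol/L


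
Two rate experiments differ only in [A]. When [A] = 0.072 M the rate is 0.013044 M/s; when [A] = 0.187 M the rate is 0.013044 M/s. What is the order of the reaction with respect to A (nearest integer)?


Rate is proportional to [A]^n, so rate2/rate1 = ([A]2/[A]1)^n. Take logs to solve for n.
rate2/rate1 = 0.013044 / 0.013044 = 1.0
[A]2/[A]1 = 0.187 / 0.072 = 2.5972
n = ln(1.0) / ln(2.5972) = 0.0
Nearest integer order:

0


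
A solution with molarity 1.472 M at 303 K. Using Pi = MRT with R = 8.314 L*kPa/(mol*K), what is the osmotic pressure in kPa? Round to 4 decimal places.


Osmotic pressure (van't Hoff): Pi = M*R*T.
RT = 8.314 * 303 = 2519.142
Pi = 1.472 * 2519.142
Pi = 3708.177024 kPa, rounded to 4 dp:

3708.1770 kPa


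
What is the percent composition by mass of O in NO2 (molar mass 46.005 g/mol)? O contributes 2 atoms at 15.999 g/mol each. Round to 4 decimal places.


pct = 100 * (n_elem * M_elem) / M_total
mass_contribution = 2 * 15.999 = 31.998 g/mol
pct = 100 * 31.998 / 46.005
pct = 69.55330942 %, rounded to 4 dp:

69.5533 %


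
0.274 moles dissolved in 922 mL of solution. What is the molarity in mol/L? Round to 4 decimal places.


Convert volume to liters: V_L = V_mL / 1000.
V_L = 922 / 1000 = 0.922 L
M = n / V_L = 0.274 / 0.922
M = 0.29718004 mol/L, rounded to 4 dp:

0.2972 mol/L


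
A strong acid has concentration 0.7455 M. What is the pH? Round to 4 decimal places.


A strong acid dissociates completely, so [H+] equals the given concentration.
pH = -log10([H+]) = -log10(0.7455)
pH = 0.12755235, rounded to 4 dp:

0.1276


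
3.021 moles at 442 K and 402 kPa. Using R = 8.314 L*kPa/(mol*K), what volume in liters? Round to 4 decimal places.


PV = nRT, solve for V = nRT / P.
nRT = 3.021 * 8.314 * 442 = 11101.5345
V = 11101.5345 / 402
V = 27.61575746 L, rounded to 4 dp:

27.6158 L


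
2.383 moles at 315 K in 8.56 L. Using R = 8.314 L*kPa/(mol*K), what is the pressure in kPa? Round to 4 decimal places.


PV = nRT, solve for P = nRT / V.
nRT = 2.383 * 8.314 * 315 = 6240.8625
P = 6240.8625 / 8.56
P = 729.07272196 kPa, rounded to 4 dp:

729.0727 kPa


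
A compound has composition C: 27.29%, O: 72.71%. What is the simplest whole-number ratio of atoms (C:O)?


Assume 100 g of compound, divide each mass% by atomic mass to get moles, then normalize by the smallest to get a raw atom ratio.
Moles per 100 g: C: 27.29/12.011 = 2.2721, O: 72.71/15.999 = 4.5447
Raw ratio (divide by min = 2.2721): C: 1.0, O: 2.0
Multiply by 1 to clear fractions: C: 1.0 ~= 1, O: 2.0 ~= 2
Reduce by GCD to get the simplest whole-number ratio:

1:2


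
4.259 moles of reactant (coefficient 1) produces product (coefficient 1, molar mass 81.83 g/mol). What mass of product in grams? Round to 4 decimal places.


Use the coefficient ratio to convert reactant moles to product moles, then multiply by the product's molar mass.
moles_P = moles_R * (coeff_P / coeff_R) = 4.259 * (1/1) = 4.259
mass_P = moles_P * M_P = 4.259 * 81.83
mass_P = 348.51397 g, rounded to 4 dp:

348.5140 g


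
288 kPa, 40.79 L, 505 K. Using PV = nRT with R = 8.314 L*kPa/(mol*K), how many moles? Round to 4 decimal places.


PV = nRT, solve for n = PV / (RT).
PV = 288 * 40.79 = 11747.52
RT = 8.314 * 505 = 4198.57
n = 11747.52 / 4198.57
n = 2.79798122 mol, rounded to 4 dp:

2.7980 mol


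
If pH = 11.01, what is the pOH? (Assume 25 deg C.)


At 25 deg C, pH + pOH = 14.
pOH = 14 - pH = 14 - 11.01
pOH = 2.99:

2.99


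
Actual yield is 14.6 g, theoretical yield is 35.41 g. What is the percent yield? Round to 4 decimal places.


% yield = 100 * actual / theoretical
% yield = 100 * 14.6 / 35.41
% yield = 41.2312906 %, rounded to 4 dp:

41.2313 %


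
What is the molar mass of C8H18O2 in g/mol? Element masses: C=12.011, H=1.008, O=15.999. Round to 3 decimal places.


M = sum(count * atomic_mass) over atoms.
M = 8*12.011 + 18*1.008 + 2*15.999
M = 96.088 + 18.144 + 31.998
M = 146.23 g/mol, rounded to 3 dp:

146.230 g/mol


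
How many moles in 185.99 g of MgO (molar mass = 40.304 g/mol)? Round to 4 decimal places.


n = mass / M
n = 185.99 / 40.304
n = 4.61467844 mol, rounded to 4 dp:

4.6147 mol


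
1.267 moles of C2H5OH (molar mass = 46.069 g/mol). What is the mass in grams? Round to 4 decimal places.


mass = n * M
mass = 1.267 * 46.069
mass = 58.369423 g, rounded to 4 dp:

58.3694 g


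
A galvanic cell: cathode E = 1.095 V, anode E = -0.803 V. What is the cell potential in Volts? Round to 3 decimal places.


Standard cell potential: E_cell = E_cathode - E_anode.
E_cell = 1.095 - (-0.803)
E_cell = 1.898 V, rounded to 3 dp:

1.898 V


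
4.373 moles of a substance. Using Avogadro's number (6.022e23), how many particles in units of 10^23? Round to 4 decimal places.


N = n * NA, then divide by 1e23 for the requested units.
N / 1e23 = n * 6.022
N / 1e23 = 4.373 * 6.022
N / 1e23 = 26.334206, rounded to 4 dp:

26.3342


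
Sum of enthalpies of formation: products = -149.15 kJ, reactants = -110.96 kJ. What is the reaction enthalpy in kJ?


dH_rxn = sum(dH_f products) - sum(dH_f reactants)
dH_rxn = -149.15 - (-110.96)
dH_rxn = -38.19 kJ:

-38.19 kJ


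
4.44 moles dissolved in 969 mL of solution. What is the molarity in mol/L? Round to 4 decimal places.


Convert volume to liters: V_L = V_mL / 1000.
V_L = 969 / 1000 = 0.969 L
M = n / V_L = 4.44 / 0.969
M = 4.58204334 mol/L, rounded to 4 dp:

4.5820 mol/L


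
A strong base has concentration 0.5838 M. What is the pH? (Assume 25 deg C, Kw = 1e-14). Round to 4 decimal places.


A strong base dissociates completely, so [OH-] equals the given concentration.
pOH = -log10([OH-]) = -log10(0.5838) = 0.233736
pH = 14 - pOH = 14 - 0.233736
pH = 13.766264, rounded to 4 dp:

13.7663


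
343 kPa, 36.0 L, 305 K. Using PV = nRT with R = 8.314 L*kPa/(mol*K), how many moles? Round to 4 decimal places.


PV = nRT, solve for n = PV / (RT).
PV = 343 * 36.0 = 12348.0
RT = 8.314 * 305 = 2535.77
n = 12348.0 / 2535.77
n = 4.86952681 mol, rounded to 4 dp:

4.8695 mol


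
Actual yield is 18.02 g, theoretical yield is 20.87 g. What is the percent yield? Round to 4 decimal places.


% yield = 100 * actual / theoretical
% yield = 100 * 18.02 / 20.87
% yield = 86.3440345 %, rounded to 4 dp:

86.3440 %


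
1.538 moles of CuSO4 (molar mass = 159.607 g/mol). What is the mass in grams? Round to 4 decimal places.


mass = n * M
mass = 1.538 * 159.607
mass = 245.475566 g, rounded to 4 dp:

245.4756 g


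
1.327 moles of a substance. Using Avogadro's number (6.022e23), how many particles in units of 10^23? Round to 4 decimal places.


N = n * NA, then divide by 1e23 for the requested units.
N / 1e23 = n * 6.022
N / 1e23 = 1.327 * 6.022
N / 1e23 = 7.991194, rounded to 4 dp:

7.9912


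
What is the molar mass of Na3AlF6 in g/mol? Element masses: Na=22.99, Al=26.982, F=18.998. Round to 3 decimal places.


M = sum(count * atomic_mass) over atoms.
M = 3*22.99 + 1*26.982 + 6*18.998
M = 68.97 + 26.982 + 113.988
M = 209.94 g/mol, rounded to 3 dp:

209.940 g/mol


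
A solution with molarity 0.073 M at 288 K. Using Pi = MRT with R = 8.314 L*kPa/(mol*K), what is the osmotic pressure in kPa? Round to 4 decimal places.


Osmotic pressure (van't Hoff): Pi = M*R*T.
RT = 8.314 * 288 = 2394.432
Pi = 0.073 * 2394.432
Pi = 174.793536 kPa, rounded to 4 dp:

174.7935 kPa


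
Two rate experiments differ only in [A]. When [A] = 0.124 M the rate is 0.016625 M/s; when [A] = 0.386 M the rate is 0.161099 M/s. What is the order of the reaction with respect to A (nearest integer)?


Rate is proportional to [A]^n, so rate2/rate1 = ([A]2/[A]1)^n. Take logs to solve for n.
rate2/rate1 = 0.161099 / 0.016625 = 9.6902
[A]2/[A]1 = 0.386 / 0.124 = 3.1129
n = ln(9.6902) / ln(3.1129) = 2.0
Nearest integer order:

2


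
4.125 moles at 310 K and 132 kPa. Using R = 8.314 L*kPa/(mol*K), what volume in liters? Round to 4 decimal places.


PV = nRT, solve for V = nRT / P.
nRT = 4.125 * 8.314 * 310 = 10631.5275
V = 10631.5275 / 132
V = 80.541875 L, rounded to 4 dp:

80.5419 L


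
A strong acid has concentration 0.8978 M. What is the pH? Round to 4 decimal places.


A strong acid dissociates completely, so [H+] equals the given concentration.
pH = -log10([H+]) = -log10(0.8978)
pH = 0.0468204, rounded to 4 dp:

0.0468


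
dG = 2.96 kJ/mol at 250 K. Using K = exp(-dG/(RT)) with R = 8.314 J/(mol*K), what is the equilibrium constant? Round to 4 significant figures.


dG is in kJ/mol; multiply by 1000 to match R in J/(mol*K).
RT = 8.314 * 250 = 2078.5 J/mol
exponent = -dG*1000 / (RT) = -(2.96*1000) / 2078.5 = -1.42410392
K = exp(-1.42410392)
K = 0.24072407, rounded to 4 significant figures:

0.2407


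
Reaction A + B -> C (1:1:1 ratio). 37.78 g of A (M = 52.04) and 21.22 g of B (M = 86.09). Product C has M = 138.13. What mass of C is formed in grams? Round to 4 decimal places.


Find moles of each reactant; the smaller value is the limiting reagent in a 1:1:1 reaction, so moles_C equals moles of the limiter.
n_A = mass_A / M_A = 37.78 / 52.04 = 0.72598 mol
n_B = mass_B / M_B = 21.22 / 86.09 = 0.246486 mol
Limiting reagent: B (smaller), n_limiting = 0.246486 mol
mass_C = n_limiting * M_C = 0.246486 * 138.13
mass_C = 34.04711118 g, rounded to 4 dp:

34.0471 g


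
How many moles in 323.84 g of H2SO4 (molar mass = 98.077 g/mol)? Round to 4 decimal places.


n = mass / M
n = 323.84 / 98.077
n = 3.30189545 mol, rounded to 4 dp:

3.3019 mol


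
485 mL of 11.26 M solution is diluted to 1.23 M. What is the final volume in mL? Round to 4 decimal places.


Dilution: M1*V1 = M2*V2, solve for V2.
V2 = M1*V1 / M2
V2 = 11.26 * 485 / 1.23
V2 = 5461.1 / 1.23
V2 = 4439.91869919 mL, rounded to 4 dp:

4439.9187 mL


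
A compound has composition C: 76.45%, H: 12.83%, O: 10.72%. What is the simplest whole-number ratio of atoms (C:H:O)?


Assume 100 g of compound, divide each mass% by atomic mass to get moles, then normalize by the smallest to get a raw atom ratio.
Moles per 100 g: C: 76.45/12.011 = 6.365, H: 12.83/1.008 = 12.7282, O: 10.72/15.999 = 0.67
Raw ratio (divide by min = 0.67): C: 9.499, H: 18.996, O: 1.0
Multiply by 2 to clear fractions: C: 18.999 ~= 19, H: 37.992 ~= 38, O: 2.0 ~= 2
Reduce by GCD to get the simplest whole-number ratio:

19:38:2


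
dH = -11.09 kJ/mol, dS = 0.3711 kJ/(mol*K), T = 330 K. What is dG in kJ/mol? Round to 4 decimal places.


Gibbs: dG = dH - T*dS (consistent units, dS already in kJ/(mol*K)).
T*dS = 330 * 0.3711 = 122.463
dG = -11.09 - (122.463)
dG = -133.553 kJ/mol, rounded to 4 dp:

-133.5530 kJ/mol


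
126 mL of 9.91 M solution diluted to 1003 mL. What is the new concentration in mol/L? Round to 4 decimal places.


Dilution: M1*V1 = M2*V2, solve for M2.
M2 = M1*V1 / V2
M2 = 9.91 * 126 / 1003
M2 = 1248.66 / 1003
M2 = 1.24492522 mol/L, rounded to 4 dp:

1.2449 mol/L


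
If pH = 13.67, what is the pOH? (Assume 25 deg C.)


At 25 deg C, pH + pOH = 14.
pOH = 14 - pH = 14 - 13.67
pOH = 0.33:

0.33


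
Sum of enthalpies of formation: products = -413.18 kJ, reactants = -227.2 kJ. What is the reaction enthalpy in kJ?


dH_rxn = sum(dH_f products) - sum(dH_f reactants)
dH_rxn = -413.18 - (-227.2)
dH_rxn = -185.98 kJ:

-185.98 kJ


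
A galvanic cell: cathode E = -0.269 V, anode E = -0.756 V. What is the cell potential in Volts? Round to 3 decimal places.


Standard cell potential: E_cell = E_cathode - E_anode.
E_cell = -0.269 - (-0.756)
E_cell = 0.487 V, rounded to 3 dp:

0.487 V


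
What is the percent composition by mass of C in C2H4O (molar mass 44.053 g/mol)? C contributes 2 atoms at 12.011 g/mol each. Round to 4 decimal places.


pct = 100 * (n_elem * M_elem) / M_total
mass_contribution = 2 * 12.011 = 24.022 g/mol
pct = 100 * 24.022 / 44.053
pct = 54.52977096 %, rounded to 4 dp:

54.5298 %


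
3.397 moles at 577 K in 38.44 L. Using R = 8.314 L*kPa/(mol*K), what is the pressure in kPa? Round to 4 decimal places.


PV = nRT, solve for P = nRT / V.
nRT = 3.397 * 8.314 * 577 = 16296.0137
P = 16296.0137 / 38.44
P = 423.93375911 kPa, rounded to 4 dp:

423.9338 kPa


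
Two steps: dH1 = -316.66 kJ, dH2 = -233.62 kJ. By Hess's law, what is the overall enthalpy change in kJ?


Hess's law: enthalpy is a state function, so add the step enthalpies.
dH_total = dH1 + dH2 = -316.66 + (-233.62)
dH_total = -550.28 kJ:

-550.28 kJ


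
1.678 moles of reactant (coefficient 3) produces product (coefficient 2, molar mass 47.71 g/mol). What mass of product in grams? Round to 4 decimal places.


Use the coefficient ratio to convert reactant moles to product moles, then multiply by the product's molar mass.
moles_P = moles_R * (coeff_P / coeff_R) = 1.678 * (2/3) = 1.118667
mass_P = moles_P * M_P = 1.118667 * 47.71
mass_P = 53.37160257 g, rounded to 4 dp:

53.3716 g


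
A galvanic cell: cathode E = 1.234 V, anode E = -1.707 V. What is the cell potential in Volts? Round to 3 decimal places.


Standard cell potential: E_cell = E_cathode - E_anode.
E_cell = 1.234 - (-1.707)
E_cell = 2.941 V, rounded to 3 dp:

2.941 V


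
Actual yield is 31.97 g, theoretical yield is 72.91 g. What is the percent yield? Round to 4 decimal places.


% yield = 100 * actual / theoretical
% yield = 100 * 31.97 / 72.91
% yield = 43.84858044 %, rounded to 4 dp:

43.8486 %


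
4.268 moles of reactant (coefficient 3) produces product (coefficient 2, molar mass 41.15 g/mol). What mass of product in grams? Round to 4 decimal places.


Use the coefficient ratio to convert reactant moles to product moles, then multiply by the product's molar mass.
moles_P = moles_R * (coeff_P / coeff_R) = 4.268 * (2/3) = 2.845333
mass_P = moles_P * M_P = 2.845333 * 41.15
mass_P = 117.08545295 g, rounded to 4 dp:

117.0855 g


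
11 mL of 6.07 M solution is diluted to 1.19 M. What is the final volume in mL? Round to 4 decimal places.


Dilution: M1*V1 = M2*V2, solve for V2.
V2 = M1*V1 / M2
V2 = 6.07 * 11 / 1.19
V2 = 66.77 / 1.19
V2 = 56.1092437 mL, rounded to 4 dp:

56.1092 mL


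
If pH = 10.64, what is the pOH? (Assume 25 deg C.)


At 25 deg C, pH + pOH = 14.
pOH = 14 - pH = 14 - 10.64
pOH = 3.36:

3.36


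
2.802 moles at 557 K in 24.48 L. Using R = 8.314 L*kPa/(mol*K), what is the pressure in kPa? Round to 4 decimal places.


PV = nRT, solve for P = nRT / V.
nRT = 2.802 * 8.314 * 557 = 12975.7762
P = 12975.7762 / 24.48
P = 530.05621732 kPa, rounded to 4 dp:

530.0562 kPa


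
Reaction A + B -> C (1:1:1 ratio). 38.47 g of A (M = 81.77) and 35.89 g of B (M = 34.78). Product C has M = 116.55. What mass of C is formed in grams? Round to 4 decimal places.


Find moles of each reactant; the smaller value is the limiting reagent in a 1:1:1 reaction, so moles_C equals moles of the limiter.
n_A = mass_A / M_A = 38.47 / 81.77 = 0.470466 mol
n_B = mass_B / M_B = 35.89 / 34.78 = 1.031915 mol
Limiting reagent: A (smaller), n_limiting = 0.470466 mol
mass_C = n_limiting * M_C = 0.470466 * 116.55
mass_C = 54.8328123 g, rounded to 4 dp:

54.8328 g


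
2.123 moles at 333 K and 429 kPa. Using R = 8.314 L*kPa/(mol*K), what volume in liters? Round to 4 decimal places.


PV = nRT, solve for V = nRT / P.
nRT = 2.123 * 8.314 * 333 = 5877.6571
V = 5877.6571 / 429
V = 13.7008324 L, rounded to 4 dp:

13.7008 L


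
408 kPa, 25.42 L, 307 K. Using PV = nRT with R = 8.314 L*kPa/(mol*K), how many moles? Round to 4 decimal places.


PV = nRT, solve for n = PV / (RT).
PV = 408 * 25.42 = 10371.36
RT = 8.314 * 307 = 2552.398
n = 10371.36 / 2552.398
n = 4.06337883 mol, rounded to 4 dp:

4.0634 mol


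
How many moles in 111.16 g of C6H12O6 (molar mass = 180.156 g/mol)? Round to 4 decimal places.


n = mass / M
n = 111.16 / 180.156
n = 0.6170208 mol, rounded to 4 dp:

0.6170 mol


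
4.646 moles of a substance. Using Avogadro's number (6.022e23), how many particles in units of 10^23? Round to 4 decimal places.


N = n * NA, then divide by 1e23 for the requested units.
N / 1e23 = n * 6.022
N / 1e23 = 4.646 * 6.022
N / 1e23 = 27.978212, rounded to 4 dp:

27.9782


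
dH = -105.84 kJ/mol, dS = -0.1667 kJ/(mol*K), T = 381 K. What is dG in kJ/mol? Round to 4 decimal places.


Gibbs: dG = dH - T*dS (consistent units, dS already in kJ/(mol*K)).
T*dS = 381 * -0.1667 = -63.5127
dG = -105.84 - (-63.5127)
dG = -42.3273 kJ/mol, rounded to 4 dp:

-42.3273 kJ/mol


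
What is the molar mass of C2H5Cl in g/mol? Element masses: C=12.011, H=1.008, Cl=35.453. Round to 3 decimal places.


M = sum(count * atomic_mass) over atoms.
M = 2*12.011 + 5*1.008 + 1*35.453
M = 24.022 + 5.04 + 35.453
M = 64.515 g/mol, rounded to 3 dp:

64.515 g/mol


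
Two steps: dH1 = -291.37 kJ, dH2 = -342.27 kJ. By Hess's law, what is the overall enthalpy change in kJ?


Hess's law: enthalpy is a state function, so add the step enthalpies.
dH_total = dH1 + dH2 = -291.37 + (-342.27)
dH_total = -633.64 kJ:

-633.64 kJ


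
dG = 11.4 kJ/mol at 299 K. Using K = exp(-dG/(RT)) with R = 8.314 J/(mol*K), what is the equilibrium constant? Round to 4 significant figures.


dG is in kJ/mol; multiply by 1000 to match R in J/(mol*K).
RT = 8.314 * 299 = 2485.886 J/mol
exponent = -dG*1000 / (RT) = -(11.4*1000) / 2485.886 = -4.5858901
K = exp(-4.5858901)
K = 0.010194671, rounded to 4 significant figures:

0.01019


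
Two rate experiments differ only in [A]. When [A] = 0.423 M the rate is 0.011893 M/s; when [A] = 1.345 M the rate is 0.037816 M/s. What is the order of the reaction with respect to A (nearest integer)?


Rate is proportional to [A]^n, so rate2/rate1 = ([A]2/[A]1)^n. Take logs to solve for n.
rate2/rate1 = 0.037816 / 0.011893 = 3.1797
[A]2/[A]1 = 1.345 / 0.423 = 3.1797
n = ln(3.1797) / ln(3.1797) = 1.0
Nearest integer order:

1


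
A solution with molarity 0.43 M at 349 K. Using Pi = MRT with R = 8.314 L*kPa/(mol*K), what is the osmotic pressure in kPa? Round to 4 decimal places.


Osmotic pressure (van't Hoff): Pi = M*R*T.
RT = 8.314 * 349 = 2901.586
Pi = 0.43 * 2901.586
Pi = 1247.68198 kPa, rounded to 4 dp:

1247.6820 kPa


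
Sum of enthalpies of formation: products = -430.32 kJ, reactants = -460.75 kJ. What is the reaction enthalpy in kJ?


dH_rxn = sum(dH_f products) - sum(dH_f reactants)
dH_rxn = -430.32 - (-460.75)
dH_rxn = 30.43 kJ:

30.43 kJ


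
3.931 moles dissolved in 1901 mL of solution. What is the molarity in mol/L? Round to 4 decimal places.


Convert volume to liters: V_L = V_mL / 1000.
V_L = 1901 / 1000 = 1.901 L
M = n / V_L = 3.931 / 1.901
M = 2.06785902 mol/L, rounded to 4 dp:

2.0679 mol/L


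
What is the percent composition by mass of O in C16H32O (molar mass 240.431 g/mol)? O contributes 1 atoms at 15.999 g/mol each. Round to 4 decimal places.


pct = 100 * (n_elem * M_elem) / M_total
mass_contribution = 1 * 15.999 = 15.999 g/mol
pct = 100 * 15.999 / 240.431
pct = 6.65429999 %, rounded to 4 dp:

6.6543 %


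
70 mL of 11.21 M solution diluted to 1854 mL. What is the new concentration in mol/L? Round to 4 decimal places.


Dilution: M1*V1 = M2*V2, solve for M2.
M2 = M1*V1 / V2
M2 = 11.21 * 70 / 1854
M2 = 784.7 / 1854
M2 = 0.42324703 mol/L, rounded to 4 dp:

0.4232 mol/L


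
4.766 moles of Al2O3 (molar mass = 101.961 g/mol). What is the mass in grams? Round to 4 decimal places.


mass = n * M
mass = 4.766 * 101.961
mass = 485.946126 g, rounded to 4 dp:

485.9461 g


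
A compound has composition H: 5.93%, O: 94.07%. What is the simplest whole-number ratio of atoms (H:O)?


Assume 100 g of compound, divide each mass% by atomic mass to get moles, then normalize by the smallest to get a raw atom ratio.
Moles per 100 g: H: 5.93/1.008 = 5.8829, O: 94.07/15.999 = 5.8797
Raw ratio (divide by min = 5.8797): H: 1.001, O: 1.0
Multiply by 1 to clear fractions: H: 1.001 ~= 1, O: 1.0 ~= 1
Reduce by GCD to get the simplest whole-number ratio:

1:1


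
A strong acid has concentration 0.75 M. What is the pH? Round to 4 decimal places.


A strong acid dissociates completely, so [H+] equals the given concentration.
pH = -log10([H+]) = -log10(0.75)
pH = 0.12493874, rounded to 4 dp:

0.1249


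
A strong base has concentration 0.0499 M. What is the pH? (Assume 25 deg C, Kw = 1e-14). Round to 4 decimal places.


A strong base dissociates completely, so [OH-] equals the given concentration.
pOH = -log10([OH-]) = -log10(0.0499) = 1.301899
pH = 14 - pOH = 14 - 1.301899
pH = 12.698101, rounded to 4 dp:

12.6981


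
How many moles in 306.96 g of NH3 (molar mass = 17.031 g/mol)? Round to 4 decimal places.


n = mass / M
n = 306.96 / 17.031
n = 18.02360402 mol, rounded to 4 dp:

18.0236 mol


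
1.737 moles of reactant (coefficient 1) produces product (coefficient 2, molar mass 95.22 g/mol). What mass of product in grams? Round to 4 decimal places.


Use the coefficient ratio to convert reactant moles to product moles, then multiply by the product's molar mass.
moles_P = moles_R * (coeff_P / coeff_R) = 1.737 * (2/1) = 3.474
mass_P = moles_P * M_P = 3.474 * 95.22
mass_P = 330.79428 g, rounded to 4 dp:

330.7943 g


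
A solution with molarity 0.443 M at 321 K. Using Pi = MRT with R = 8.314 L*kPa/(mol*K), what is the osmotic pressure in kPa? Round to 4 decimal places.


Osmotic pressure (van't Hoff): Pi = M*R*T.
RT = 8.314 * 321 = 2668.794
Pi = 0.443 * 2668.794
Pi = 1182.275742 kPa, rounded to 4 dp:

1182.2757 kPa


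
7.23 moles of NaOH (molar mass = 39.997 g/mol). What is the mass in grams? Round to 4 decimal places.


mass = n * M
mass = 7.23 * 39.997
mass = 289.17831 g, rounded to 4 dp:

289.1783 g


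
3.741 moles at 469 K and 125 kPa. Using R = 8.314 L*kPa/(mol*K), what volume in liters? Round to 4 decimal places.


PV = nRT, solve for V = nRT / P.
nRT = 3.741 * 8.314 * 469 = 14587.1541
V = 14587.1541 / 125
V = 116.6972328 L, rounded to 4 dp:

116.6972 L


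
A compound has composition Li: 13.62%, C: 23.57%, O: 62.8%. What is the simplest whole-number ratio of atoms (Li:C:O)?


Assume 100 g of compound, divide each mass% by atomic mass to get moles, then normalize by the smallest to get a raw atom ratio.
Moles per 100 g: Li: 13.62/6.941 = 1.9623, C: 23.57/12.011 = 1.9624, O: 62.8/15.999 = 3.9252
Raw ratio (divide by min = 1.9623): Li: 1.0, C: 1.0, O: 2.0
Multiply by 1 to clear fractions: Li: 1.0 ~= 1, C: 1.0 ~= 1, O: 2.0 ~= 2
Reduce by GCD to get the simplest whole-number ratio:

1:1:2


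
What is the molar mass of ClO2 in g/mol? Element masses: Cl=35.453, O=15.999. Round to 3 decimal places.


M = sum(count * atomic_mass) over atoms.
M = 1*35.453 + 2*15.999
M = 35.453 + 31.998
M = 67.451 g/mol, rounded to 3 dp:

67.451 g/mol


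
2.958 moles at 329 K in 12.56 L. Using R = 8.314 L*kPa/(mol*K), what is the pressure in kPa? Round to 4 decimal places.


PV = nRT, solve for P = nRT / V.
nRT = 2.958 * 8.314 * 329 = 8091.0351
P = 8091.0351 / 12.56
P = 644.19069268 kPa, rounded to 4 dp:

644.1907 kPa


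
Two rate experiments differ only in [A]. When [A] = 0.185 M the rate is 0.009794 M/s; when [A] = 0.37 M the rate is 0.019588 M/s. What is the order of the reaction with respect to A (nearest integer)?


Rate is proportional to [A]^n, so rate2/rate1 = ([A]2/[A]1)^n. Take logs to solve for n.
rate2/rate1 = 0.019588 / 0.009794 = 2.0
[A]2/[A]1 = 0.37 / 0.185 = 2.0
n = ln(2.0) / ln(2.0) = 1.0
Nearest integer order:

1


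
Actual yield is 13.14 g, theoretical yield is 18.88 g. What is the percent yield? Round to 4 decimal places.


% yield = 100 * actual / theoretical
% yield = 100 * 13.14 / 18.88
% yield = 69.59745763 %, rounded to 4 dp:

69.5975 %


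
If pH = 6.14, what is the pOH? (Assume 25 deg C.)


At 25 deg C, pH + pOH = 14.
pOH = 14 - pH = 14 - 6.14
pOH = 7.86:

7.86


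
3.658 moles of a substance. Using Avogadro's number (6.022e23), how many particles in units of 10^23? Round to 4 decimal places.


N = n * NA, then divide by 1e23 for the requested units.
N / 1e23 = n * 6.022
N / 1e23 = 3.658 * 6.022
N / 1e23 = 22.028476, rounded to 4 dp:

22.0285


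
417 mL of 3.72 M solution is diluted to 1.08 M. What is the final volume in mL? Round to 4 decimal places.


Dilution: M1*V1 = M2*V2, solve for V2.
V2 = M1*V1 / M2
V2 = 3.72 * 417 / 1.08
V2 = 1551.24 / 1.08
V2 = 1436.33333333 mL, rounded to 4 dp:

1436.3333 mL


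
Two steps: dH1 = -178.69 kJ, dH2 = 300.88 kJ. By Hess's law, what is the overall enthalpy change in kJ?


Hess's law: enthalpy is a state function, so add the step enthalpies.
dH_total = dH1 + dH2 = -178.69 + (300.88)
dH_total = 122.19 kJ:

122.19 kJ


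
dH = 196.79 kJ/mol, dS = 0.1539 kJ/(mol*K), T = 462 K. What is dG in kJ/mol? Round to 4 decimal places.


Gibbs: dG = dH - T*dS (consistent units, dS already in kJ/(mol*K)).
T*dS = 462 * 0.1539 = 71.1018
dG = 196.79 - (71.1018)
dG = 125.6882 kJ/mol, rounded to 4 dp:

125.6882 kJ/mol
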